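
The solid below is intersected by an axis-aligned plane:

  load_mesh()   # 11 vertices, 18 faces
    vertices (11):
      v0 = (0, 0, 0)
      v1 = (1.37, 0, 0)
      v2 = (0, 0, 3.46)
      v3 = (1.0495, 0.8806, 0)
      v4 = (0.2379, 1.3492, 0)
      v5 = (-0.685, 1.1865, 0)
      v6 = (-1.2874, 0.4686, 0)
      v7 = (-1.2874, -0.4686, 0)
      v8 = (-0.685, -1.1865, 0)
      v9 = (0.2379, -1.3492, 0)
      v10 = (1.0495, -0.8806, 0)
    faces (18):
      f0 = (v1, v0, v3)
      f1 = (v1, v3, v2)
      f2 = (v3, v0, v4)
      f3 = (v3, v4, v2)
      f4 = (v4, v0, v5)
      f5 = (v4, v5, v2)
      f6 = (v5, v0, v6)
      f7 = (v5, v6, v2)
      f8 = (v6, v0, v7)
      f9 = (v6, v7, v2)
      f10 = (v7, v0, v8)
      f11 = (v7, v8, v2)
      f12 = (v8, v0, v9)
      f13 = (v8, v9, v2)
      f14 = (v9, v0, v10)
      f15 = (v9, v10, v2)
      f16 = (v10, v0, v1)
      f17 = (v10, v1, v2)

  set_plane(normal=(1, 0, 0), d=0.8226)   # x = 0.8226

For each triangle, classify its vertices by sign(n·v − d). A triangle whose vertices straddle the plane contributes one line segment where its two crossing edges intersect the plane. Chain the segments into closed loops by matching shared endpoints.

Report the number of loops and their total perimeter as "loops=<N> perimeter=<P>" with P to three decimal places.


loops=1 perimeter=5.527

Straddling triangles (8 of 18):
  (v1,v0,v3) [+-+] → (0.8226, 0, 0)–(0.8226, 0.690216, 0)  len=0.6902
  (v1,v3,v2) [++-] → (0.8226, 0.690216, 0.748046)–(0.8226, 0, 1.38248)  len=0.9375
  (v3,v0,v4) [+--] → (0.8226, 0.690216, 0)–(0.8226, 1.01161, 0)  len=0.3214
  (v3,v4,v2) [+--] → (0.8226, 1.01161, 0)–(0.8226, 0.690216, 0.748046)  len=0.8142
  (v9,v0,v10) [--+] → (0.8226, -0.690216, 0)–(0.8226, -1.01161, 0)  len=0.3214
  (v9,v10,v2) [-+-] → (0.8226, -1.01161, 0)–(0.8226, -0.690216, 0.748046)  len=0.8142
  (v10,v0,v1) [+-+] → (0.8226, -0.690216, 0)–(0.8226, 0, 0)  len=0.6902
  (v10,v1,v2) [++-] → (0.8226, 0, 1.38248)–(0.8226, -0.690216, 0.748046)  len=0.9375

Chained into 1 loop(s):
  loop 1: 8 segments, perimeter = 5.5265
Total perimeter = 5.527


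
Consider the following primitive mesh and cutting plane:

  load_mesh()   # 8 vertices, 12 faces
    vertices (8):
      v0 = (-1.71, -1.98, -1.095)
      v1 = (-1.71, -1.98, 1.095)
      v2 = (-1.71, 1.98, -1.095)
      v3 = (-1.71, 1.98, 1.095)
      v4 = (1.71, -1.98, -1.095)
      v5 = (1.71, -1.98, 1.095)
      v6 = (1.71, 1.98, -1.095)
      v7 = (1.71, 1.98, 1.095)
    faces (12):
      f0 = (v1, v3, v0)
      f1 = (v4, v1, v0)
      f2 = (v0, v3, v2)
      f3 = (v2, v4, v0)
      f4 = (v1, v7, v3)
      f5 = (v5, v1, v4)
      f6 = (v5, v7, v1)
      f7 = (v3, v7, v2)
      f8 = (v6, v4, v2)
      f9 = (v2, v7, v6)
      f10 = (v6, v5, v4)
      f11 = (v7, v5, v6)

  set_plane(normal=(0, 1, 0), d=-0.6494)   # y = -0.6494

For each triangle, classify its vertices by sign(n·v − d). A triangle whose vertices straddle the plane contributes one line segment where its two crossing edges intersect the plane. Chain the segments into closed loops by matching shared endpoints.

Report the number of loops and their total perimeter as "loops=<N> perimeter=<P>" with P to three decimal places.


Straddling triangles (8 of 12):
  (v1,v3,v0) [-+-] → (-1.71, -0.6494, 1.095)–(-1.71, -0.6494, -0.359138)  len=1.4541
  (v0,v3,v2) [-++] → (-1.71, -0.6494, -0.359138)–(-1.71, -0.6494, -1.095)  len=0.7359
  (v2,v4,v0) [+--] → (0.560845, -0.6494, -1.095)–(-1.71, -0.6494, -1.095)  len=2.2708
  (v1,v7,v3) [-++] → (-0.560845, -0.6494, 1.095)–(-1.71, -0.6494, 1.095)  len=1.1492
  (v5,v7,v1) [-+-] → (1.71, -0.6494, 1.095)–(-0.560845, -0.6494, 1.095)  len=2.2708
  (v6,v4,v2) [+-+] → (1.71, -0.6494, -1.095)–(0.560845, -0.6494, -1.095)  len=1.1492
  (v6,v5,v4) [+--] → (1.71, -0.6494, 0.359138)–(1.71, -0.6494, -1.095)  len=1.4541
  (v7,v5,v6) [+-+] → (1.71, -0.6494, 1.095)–(1.71, -0.6494, 0.359138)  len=0.7359

Chained into 1 loop(s):
  loop 1: 8 segments, perimeter = 11.2200
Total perimeter = 11.220

loops=1 perimeter=11.220


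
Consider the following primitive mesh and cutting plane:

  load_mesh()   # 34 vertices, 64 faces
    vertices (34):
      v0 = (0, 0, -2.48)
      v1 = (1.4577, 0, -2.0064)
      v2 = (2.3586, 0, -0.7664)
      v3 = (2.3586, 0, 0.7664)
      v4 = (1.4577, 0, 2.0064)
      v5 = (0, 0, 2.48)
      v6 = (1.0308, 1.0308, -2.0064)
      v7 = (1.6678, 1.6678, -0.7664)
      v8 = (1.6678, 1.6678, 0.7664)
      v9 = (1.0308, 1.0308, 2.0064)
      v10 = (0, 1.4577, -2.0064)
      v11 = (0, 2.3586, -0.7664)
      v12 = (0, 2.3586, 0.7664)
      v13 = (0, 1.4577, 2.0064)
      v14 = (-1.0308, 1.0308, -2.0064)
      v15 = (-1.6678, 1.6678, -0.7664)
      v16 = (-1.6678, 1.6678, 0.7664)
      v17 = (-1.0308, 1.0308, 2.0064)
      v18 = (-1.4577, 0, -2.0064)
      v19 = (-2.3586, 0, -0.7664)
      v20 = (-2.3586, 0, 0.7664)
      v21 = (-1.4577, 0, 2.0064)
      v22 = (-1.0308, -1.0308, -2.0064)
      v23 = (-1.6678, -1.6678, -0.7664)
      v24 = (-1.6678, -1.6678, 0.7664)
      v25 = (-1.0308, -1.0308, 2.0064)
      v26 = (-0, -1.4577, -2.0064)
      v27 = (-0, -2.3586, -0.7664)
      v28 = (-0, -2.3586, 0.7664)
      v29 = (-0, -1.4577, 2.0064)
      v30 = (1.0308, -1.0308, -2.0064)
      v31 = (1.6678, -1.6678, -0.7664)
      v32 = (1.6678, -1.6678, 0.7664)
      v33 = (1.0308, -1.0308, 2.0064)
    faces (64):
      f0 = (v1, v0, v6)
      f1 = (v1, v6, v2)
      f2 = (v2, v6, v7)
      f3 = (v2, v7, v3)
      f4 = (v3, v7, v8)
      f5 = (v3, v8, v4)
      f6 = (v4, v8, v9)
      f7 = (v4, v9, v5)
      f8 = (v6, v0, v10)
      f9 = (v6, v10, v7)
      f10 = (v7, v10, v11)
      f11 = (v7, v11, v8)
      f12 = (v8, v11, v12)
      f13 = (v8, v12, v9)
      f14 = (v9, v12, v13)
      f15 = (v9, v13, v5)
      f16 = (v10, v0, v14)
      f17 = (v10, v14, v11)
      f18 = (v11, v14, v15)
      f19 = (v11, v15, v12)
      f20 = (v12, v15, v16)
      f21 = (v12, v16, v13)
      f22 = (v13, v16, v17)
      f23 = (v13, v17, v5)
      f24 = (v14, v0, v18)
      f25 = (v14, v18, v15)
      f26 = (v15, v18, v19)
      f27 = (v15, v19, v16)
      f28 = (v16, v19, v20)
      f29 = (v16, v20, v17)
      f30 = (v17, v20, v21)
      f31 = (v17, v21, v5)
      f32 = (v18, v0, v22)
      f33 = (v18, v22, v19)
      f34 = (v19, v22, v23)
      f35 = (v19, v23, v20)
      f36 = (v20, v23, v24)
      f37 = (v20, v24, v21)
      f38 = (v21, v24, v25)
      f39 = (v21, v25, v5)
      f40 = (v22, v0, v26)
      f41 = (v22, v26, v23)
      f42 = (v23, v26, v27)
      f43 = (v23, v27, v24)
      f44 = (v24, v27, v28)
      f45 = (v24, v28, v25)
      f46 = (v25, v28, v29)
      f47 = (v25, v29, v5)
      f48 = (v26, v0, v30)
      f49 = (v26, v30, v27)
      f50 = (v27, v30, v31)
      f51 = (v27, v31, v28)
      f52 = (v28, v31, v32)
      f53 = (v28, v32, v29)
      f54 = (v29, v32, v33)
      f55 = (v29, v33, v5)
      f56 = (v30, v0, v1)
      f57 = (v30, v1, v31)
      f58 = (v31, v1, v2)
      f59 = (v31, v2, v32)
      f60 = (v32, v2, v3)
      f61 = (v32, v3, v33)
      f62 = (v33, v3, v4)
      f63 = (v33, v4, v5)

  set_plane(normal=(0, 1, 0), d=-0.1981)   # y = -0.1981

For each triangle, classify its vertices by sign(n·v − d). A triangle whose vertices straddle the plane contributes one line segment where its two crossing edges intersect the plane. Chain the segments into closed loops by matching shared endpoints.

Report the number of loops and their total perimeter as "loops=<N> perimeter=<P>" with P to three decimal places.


Straddling triangles (20 of 64):
  (v18,v0,v22) [++-] → (-0.1981, -0.1981, -2.38898)–(-1.37566, -0.1981, -2.0064)  len=1.2381
  (v18,v22,v19) [+-+] → (-1.37566, -0.1981, -2.0064)–(-2.10342, -0.1981, -1.0047)  len=1.2382
  (v19,v22,v23) [+--] → (-2.10342, -0.1981, -1.0047)–(-2.27655, -0.1981, -0.7664)  len=0.2946
  (v19,v23,v20) [+-+] → (-2.27655, -0.1981, -0.7664)–(-2.27655, -0.1981, 0.584335)  len=1.3507
  (v20,v23,v24) [+--] → (-2.27655, -0.1981, 0.584335)–(-2.27655, -0.1981, 0.7664)  len=0.1821
  (v20,v24,v21) [+-+] → (-2.27655, -0.1981, 0.7664)–(-1.48266, -0.1981, 1.85911)  len=1.3507
  (v21,v24,v25) [+--] → (-1.48266, -0.1981, 1.85911)–(-1.37566, -0.1981, 2.0064)  len=0.1820
  (v21,v25,v5) [+-+] → (-1.37566, -0.1981, 2.0064)–(-0.1981, -0.1981, 2.38898)  len=1.2381
  (v22,v0,v26) [-+-] → (-0.1981, -0.1981, -2.38898)–(0, -0.1981, -2.41564)  len=0.1999
  (v25,v29,v5) [--+] → (0, -0.1981, 2.41564)–(-0.1981, -0.1981, 2.38898)  len=0.1999
  (v26,v0,v30) [-+-] → (0, -0.1981, -2.41564)–(0.1981, -0.1981, -2.38898)  len=0.1999
  (v29,v33,v5) [--+] → (0.1981, -0.1981, 2.38898)–(0, -0.1981, 2.41564)  len=0.1999
  (v30,v0,v1) [-++] → (0.1981, -0.1981, -2.38898)–(1.37566, -0.1981, -2.0064)  len=1.2381
  (v30,v1,v31) [-+-] → (1.37566, -0.1981, -2.0064)–(1.48266, -0.1981, -1.85911)  len=0.1820
  (v31,v1,v2) [-++] → (1.48266, -0.1981, -1.85911)–(2.27655, -0.1981, -0.7664)  len=1.3507
  (v31,v2,v32) [-+-] → (2.27655, -0.1981, -0.7664)–(2.27655, -0.1981, -0.584335)  len=0.1821
  (v32,v2,v3) [-++] → (2.27655, -0.1981, -0.584335)–(2.27655, -0.1981, 0.7664)  len=1.3507
  (v32,v3,v33) [-+-] → (2.27655, -0.1981, 0.7664)–(2.10342, -0.1981, 1.0047)  len=0.2946
  (v33,v3,v4) [-++] → (2.10342, -0.1981, 1.0047)–(1.37566, -0.1981, 2.0064)  len=1.2382
  (v33,v4,v5) [-++] → (1.37566, -0.1981, 2.0064)–(0.1981, -0.1981, 2.38898)  len=1.2381

Chained into 1 loop(s):
  loop 1: 20 segments, perimeter = 14.9486
Total perimeter = 14.949

loops=1 perimeter=14.949


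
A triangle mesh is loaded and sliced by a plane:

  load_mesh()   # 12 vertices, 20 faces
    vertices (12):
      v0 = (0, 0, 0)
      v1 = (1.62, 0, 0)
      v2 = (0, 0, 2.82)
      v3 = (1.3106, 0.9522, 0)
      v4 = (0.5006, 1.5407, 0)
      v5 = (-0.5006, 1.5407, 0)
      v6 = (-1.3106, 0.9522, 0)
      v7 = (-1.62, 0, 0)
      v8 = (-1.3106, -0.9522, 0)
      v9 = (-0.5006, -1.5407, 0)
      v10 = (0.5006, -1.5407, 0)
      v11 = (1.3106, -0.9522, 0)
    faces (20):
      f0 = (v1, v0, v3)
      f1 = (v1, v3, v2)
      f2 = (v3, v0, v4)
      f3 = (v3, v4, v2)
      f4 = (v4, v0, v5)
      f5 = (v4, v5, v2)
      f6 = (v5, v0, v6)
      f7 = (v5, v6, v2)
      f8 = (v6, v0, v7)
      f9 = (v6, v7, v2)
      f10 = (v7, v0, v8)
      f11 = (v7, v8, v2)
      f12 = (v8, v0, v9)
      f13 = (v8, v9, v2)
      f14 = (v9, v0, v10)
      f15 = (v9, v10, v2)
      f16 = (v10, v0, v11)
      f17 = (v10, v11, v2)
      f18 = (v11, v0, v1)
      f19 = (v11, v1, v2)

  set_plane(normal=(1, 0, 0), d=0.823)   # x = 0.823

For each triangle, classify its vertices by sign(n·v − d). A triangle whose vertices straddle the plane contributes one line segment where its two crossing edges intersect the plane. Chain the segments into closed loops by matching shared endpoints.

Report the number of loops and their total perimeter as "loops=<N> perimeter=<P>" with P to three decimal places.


Straddling triangles (8 of 20):
  (v1,v0,v3) [+-+] → (0.823, 0, 0)–(0.823, 0.59794, 0)  len=0.5979
  (v1,v3,v2) [++-] → (0.823, 0.59794, 1.04916)–(0.823, 0, 1.38737)  len=0.6870
  (v3,v0,v4) [+--] → (0.823, 0.59794, 0)–(0.823, 1.30646, 0)  len=0.7085
  (v3,v4,v2) [+--] → (0.823, 1.30646, 0)–(0.823, 0.59794, 1.04916)  len=1.2660
  (v10,v0,v11) [--+] → (0.823, -0.59794, 0)–(0.823, -1.30646, 0)  len=0.7085
  (v10,v11,v2) [-+-] → (0.823, -1.30646, 0)–(0.823, -0.59794, 1.04916)  len=1.2660
  (v11,v0,v1) [+-+] → (0.823, -0.59794, 0)–(0.823, 0, 0)  len=0.5979
  (v11,v1,v2) [++-] → (0.823, 0, 1.38737)–(0.823, -0.59794, 1.04916)  len=0.6870

Chained into 1 loop(s):
  loop 1: 8 segments, perimeter = 6.5188
Total perimeter = 6.519

loops=1 perimeter=6.519


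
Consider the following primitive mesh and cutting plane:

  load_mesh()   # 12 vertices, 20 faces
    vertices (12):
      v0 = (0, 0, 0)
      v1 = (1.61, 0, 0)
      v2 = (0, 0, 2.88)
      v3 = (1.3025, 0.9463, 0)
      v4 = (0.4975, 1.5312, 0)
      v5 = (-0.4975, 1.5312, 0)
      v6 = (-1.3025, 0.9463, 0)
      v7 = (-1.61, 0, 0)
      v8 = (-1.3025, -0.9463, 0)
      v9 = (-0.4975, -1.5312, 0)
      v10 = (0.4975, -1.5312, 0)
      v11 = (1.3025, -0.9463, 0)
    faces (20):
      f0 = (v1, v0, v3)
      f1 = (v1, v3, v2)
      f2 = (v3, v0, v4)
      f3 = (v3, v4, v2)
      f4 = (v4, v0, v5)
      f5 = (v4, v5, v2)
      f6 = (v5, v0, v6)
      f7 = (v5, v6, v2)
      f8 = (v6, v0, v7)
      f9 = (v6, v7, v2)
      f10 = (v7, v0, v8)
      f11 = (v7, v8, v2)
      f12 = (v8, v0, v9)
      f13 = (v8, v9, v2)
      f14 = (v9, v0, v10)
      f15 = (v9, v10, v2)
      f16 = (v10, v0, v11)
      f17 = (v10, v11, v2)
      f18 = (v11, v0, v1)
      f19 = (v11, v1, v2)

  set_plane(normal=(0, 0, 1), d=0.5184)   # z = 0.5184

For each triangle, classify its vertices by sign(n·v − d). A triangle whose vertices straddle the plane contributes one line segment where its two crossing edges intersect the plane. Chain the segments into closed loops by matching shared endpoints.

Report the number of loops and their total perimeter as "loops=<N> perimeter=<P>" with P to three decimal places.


loops=1 perimeter=8.159

Straddling triangles (10 of 20):
  (v1,v3,v2) [--+] → (1.06805, 0.775966, 0.5184)–(1.3202, 0, 0.5184)  len=0.8159
  (v3,v4,v2) [--+] → (0.40795, 1.25558, 0.5184)–(1.06805, 0.775966, 0.5184)  len=0.8159
  (v4,v5,v2) [--+] → (-0.40795, 1.25558, 0.5184)–(0.40795, 1.25558, 0.5184)  len=0.8159
  (v5,v6,v2) [--+] → (-1.06805, 0.775966, 0.5184)–(-0.40795, 1.25558, 0.5184)  len=0.8159
  (v6,v7,v2) [--+] → (-1.3202, 0, 0.5184)–(-1.06805, 0.775966, 0.5184)  len=0.8159
  (v7,v8,v2) [--+] → (-1.06805, -0.775966, 0.5184)–(-1.3202, 0, 0.5184)  len=0.8159
  (v8,v9,v2) [--+] → (-0.40795, -1.25558, 0.5184)–(-1.06805, -0.775966, 0.5184)  len=0.8159
  (v9,v10,v2) [--+] → (0.40795, -1.25558, 0.5184)–(-0.40795, -1.25558, 0.5184)  len=0.8159
  (v10,v11,v2) [--+] → (1.06805, -0.775966, 0.5184)–(0.40795, -1.25558, 0.5184)  len=0.8159
  (v11,v1,v2) [--+] → (1.3202, 0, 0.5184)–(1.06805, -0.775966, 0.5184)  len=0.8159

Chained into 1 loop(s):
  loop 1: 10 segments, perimeter = 8.1592
Total perimeter = 8.159


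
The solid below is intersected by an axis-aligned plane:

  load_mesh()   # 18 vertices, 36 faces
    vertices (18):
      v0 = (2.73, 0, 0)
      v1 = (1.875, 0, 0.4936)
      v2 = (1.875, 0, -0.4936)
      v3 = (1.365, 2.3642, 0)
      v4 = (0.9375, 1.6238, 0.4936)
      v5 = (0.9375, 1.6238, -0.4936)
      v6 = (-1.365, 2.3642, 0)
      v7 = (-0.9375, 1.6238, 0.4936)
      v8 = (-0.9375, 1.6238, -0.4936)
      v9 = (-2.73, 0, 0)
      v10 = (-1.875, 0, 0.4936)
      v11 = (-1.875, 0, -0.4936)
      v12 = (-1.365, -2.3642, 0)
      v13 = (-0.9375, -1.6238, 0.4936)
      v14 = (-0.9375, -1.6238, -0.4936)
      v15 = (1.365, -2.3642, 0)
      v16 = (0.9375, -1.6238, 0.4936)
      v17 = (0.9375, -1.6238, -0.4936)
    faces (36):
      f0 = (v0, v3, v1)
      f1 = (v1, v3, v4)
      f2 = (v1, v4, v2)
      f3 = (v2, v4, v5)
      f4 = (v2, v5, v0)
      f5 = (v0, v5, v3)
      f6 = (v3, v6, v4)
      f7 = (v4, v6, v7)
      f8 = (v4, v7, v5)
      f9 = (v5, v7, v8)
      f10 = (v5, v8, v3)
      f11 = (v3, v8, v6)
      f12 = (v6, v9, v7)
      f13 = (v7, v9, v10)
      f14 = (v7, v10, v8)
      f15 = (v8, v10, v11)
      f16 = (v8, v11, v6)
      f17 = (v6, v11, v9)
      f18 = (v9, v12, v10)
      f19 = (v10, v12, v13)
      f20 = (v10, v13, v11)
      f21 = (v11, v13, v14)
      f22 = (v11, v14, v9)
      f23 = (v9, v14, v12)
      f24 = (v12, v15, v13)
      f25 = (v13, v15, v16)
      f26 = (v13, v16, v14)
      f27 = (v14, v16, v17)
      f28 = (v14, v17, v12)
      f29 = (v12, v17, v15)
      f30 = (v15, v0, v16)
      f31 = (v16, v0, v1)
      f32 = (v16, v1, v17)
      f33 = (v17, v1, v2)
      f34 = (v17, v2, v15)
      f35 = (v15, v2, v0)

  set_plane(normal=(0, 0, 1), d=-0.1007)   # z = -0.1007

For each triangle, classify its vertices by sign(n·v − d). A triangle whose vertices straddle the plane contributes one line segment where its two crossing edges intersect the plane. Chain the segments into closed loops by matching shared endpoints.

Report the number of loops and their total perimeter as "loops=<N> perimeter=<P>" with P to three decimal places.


loops=2 perimeter=26.583

Straddling triangles (24 of 36):
  (v1,v4,v2) [++-] → (1.50188, 0.646263, -0.1007)–(1.875, 0, -0.1007)  len=0.7462
  (v2,v4,v5) [-+-] → (1.50188, 0.646263, -0.1007)–(0.9375, 1.6238, -0.1007)  len=1.1288
  (v2,v5,v0) [--+] → (2.36431, 0.331274, -0.1007)–(2.55557, 0, -0.1007)  len=0.3825
  (v0,v5,v3) [+-+] → (2.36431, 0.331274, -0.1007)–(1.27779, 2.21315, -0.1007)  len=2.1730
  (v4,v7,v5) [++-] → (0.191261, 1.6238, -0.1007)–(0.9375, 1.6238, -0.1007)  len=0.7462
  (v5,v7,v8) [-+-] → (0.191261, 1.6238, -0.1007)–(-0.9375, 1.6238, -0.1007)  len=1.1288
  (v5,v8,v3) [--+] → (0.895264, 2.21315, -0.1007)–(1.27779, 2.21315, -0.1007)  len=0.3825
  (v3,v8,v6) [+-+] → (0.895264, 2.21315, -0.1007)–(-1.27779, 2.21315, -0.1007)  len=2.1730
  (v7,v10,v8) [++-] → (-1.31062, 0.977537, -0.1007)–(-0.9375, 1.6238, -0.1007)  len=0.7462
  (v8,v10,v11) [-+-] → (-1.31062, 0.977537, -0.1007)–(-1.875, 0, -0.1007)  len=1.1288
  (v8,v11,v6) [--+] → (-1.46905, 1.88188, -0.1007)–(-1.27779, 2.21315, -0.1007)  len=0.3825
  (v6,v11,v9) [+-+] → (-1.46905, 1.88188, -0.1007)–(-2.55557, 0, -0.1007)  len=2.1730
  (v10,v13,v11) [++-] → (-1.50188, -0.646263, -0.1007)–(-1.875, 0, -0.1007)  len=0.7462
  (v11,v13,v14) [-+-] → (-1.50188, -0.646263, -0.1007)–(-0.9375, -1.6238, -0.1007)  len=1.1288
  (v11,v14,v9) [--+] → (-2.36431, -0.331274, -0.1007)–(-2.55557, 0, -0.1007)  len=0.3825
  (v9,v14,v12) [+-+] → (-2.36431, -0.331274, -0.1007)–(-1.27779, -2.21315, -0.1007)  len=2.1730
  (v13,v16,v14) [++-] → (-0.191261, -1.6238, -0.1007)–(-0.9375, -1.6238, -0.1007)  len=0.7462
  (v14,v16,v17) [-+-] → (-0.191261, -1.6238, -0.1007)–(0.9375, -1.6238, -0.1007)  len=1.1288
  (v14,v17,v12) [--+] → (-0.895264, -2.21315, -0.1007)–(-1.27779, -2.21315, -0.1007)  len=0.3825
  (v12,v17,v15) [+-+] → (-0.895264, -2.21315, -0.1007)–(1.27779, -2.21315, -0.1007)  len=2.1730
  (v16,v1,v17) [++-] → (1.31062, -0.977537, -0.1007)–(0.9375, -1.6238, -0.1007)  len=0.7462
  (v17,v1,v2) [-+-] → (1.31062, -0.977537, -0.1007)–(1.875, 0, -0.1007)  len=1.1288
  (v17,v2,v15) [--+] → (1.46905, -1.88188, -0.1007)–(1.27779, -2.21315, -0.1007)  len=0.3825
  (v15,v2,v0) [+-+] → (1.46905, -1.88188, -0.1007)–(2.55557, 0, -0.1007)  len=2.1730

Chained into 2 loop(s):
  loop 1: 12 segments, perimeter = 11.2500
  loop 2: 12 segments, perimeter = 15.3333
Total perimeter = 26.583


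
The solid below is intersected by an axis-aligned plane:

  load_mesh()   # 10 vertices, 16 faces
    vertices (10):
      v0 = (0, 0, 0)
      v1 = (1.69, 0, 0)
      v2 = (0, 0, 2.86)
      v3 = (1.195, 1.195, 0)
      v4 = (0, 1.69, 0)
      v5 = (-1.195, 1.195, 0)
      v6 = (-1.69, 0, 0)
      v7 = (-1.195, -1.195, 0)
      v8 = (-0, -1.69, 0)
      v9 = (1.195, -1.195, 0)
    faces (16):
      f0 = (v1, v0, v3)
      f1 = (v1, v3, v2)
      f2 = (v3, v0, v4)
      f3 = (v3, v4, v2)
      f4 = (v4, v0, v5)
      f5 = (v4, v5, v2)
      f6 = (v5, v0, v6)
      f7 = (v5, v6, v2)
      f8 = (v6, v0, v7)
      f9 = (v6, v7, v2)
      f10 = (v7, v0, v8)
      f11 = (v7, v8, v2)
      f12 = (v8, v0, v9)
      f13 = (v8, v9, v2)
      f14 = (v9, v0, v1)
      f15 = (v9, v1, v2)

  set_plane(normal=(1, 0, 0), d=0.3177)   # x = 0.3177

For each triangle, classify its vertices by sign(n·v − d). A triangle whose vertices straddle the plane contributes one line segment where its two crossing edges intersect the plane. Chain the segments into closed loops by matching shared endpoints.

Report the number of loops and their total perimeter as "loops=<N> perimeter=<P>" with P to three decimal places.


Straddling triangles (8 of 16):
  (v1,v0,v3) [+-+] → (0.3177, 0, 0)–(0.3177, 0.3177, 0)  len=0.3177
  (v1,v3,v2) [++-] → (0.3177, 0.3177, 2.09965)–(0.3177, 0, 2.32235)  len=0.3880
  (v3,v0,v4) [+--] → (0.3177, 0.3177, 0)–(0.3177, 1.5584, 0)  len=1.2407
  (v3,v4,v2) [+--] → (0.3177, 1.5584, 0)–(0.3177, 0.3177, 2.09965)  len=2.4388
  (v8,v0,v9) [--+] → (0.3177, -0.3177, 0)–(0.3177, -1.5584, 0)  len=1.2407
  (v8,v9,v2) [-+-] → (0.3177, -1.5584, 0)–(0.3177, -0.3177, 2.09965)  len=2.4388
  (v9,v0,v1) [+-+] → (0.3177, -0.3177, 0)–(0.3177, 0, 0)  len=0.3177
  (v9,v1,v2) [++-] → (0.3177, 0, 2.32235)–(0.3177, -0.3177, 2.09965)  len=0.3880

Chained into 1 loop(s):
  loop 1: 8 segments, perimeter = 8.7704
Total perimeter = 8.770

loops=1 perimeter=8.770


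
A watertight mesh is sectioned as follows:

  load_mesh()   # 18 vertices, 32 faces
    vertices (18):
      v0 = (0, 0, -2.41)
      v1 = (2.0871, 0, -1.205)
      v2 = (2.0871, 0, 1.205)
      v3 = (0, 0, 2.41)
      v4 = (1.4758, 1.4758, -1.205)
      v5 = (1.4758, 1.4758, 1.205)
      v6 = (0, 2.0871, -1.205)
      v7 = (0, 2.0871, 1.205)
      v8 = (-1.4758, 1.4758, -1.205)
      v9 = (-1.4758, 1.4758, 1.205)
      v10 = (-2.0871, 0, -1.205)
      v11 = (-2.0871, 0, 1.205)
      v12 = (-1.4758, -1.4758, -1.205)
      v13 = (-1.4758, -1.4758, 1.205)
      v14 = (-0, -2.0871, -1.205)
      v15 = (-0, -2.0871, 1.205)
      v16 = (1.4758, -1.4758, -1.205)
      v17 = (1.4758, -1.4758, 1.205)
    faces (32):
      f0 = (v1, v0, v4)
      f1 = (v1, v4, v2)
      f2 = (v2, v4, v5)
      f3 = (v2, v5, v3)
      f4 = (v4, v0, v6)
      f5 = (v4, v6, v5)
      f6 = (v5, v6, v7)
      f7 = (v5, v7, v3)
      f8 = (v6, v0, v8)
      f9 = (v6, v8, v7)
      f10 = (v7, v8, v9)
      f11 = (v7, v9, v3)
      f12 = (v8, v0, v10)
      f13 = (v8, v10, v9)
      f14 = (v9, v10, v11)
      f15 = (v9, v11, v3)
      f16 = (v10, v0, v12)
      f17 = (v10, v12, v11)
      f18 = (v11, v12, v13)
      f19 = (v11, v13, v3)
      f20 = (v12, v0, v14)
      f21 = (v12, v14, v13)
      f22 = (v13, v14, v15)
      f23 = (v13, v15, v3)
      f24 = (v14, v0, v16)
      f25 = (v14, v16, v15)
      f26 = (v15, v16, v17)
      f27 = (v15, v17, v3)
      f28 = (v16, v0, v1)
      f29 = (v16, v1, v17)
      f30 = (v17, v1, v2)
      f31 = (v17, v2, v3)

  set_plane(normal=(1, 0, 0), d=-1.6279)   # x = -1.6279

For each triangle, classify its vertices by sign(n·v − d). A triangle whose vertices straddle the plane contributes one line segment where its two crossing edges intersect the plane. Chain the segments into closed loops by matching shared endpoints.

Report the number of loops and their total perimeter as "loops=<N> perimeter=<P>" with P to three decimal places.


Straddling triangles (8 of 32):
  (v8,v0,v10) [++-] → (-1.6279, 0, -1.47012)–(-1.6279, 1.1086, -1.205)  len=1.1399
  (v8,v10,v9) [+-+] → (-1.6279, 1.1086, -1.205)–(-1.6279, 1.1086, 0.605358)  len=1.8104
  (v9,v10,v11) [+--] → (-1.6279, 1.1086, 0.605358)–(-1.6279, 1.1086, 1.205)  len=0.5996
  (v9,v11,v3) [+-+] → (-1.6279, 1.1086, 1.205)–(-1.6279, 0, 1.47012)  len=1.1399
  (v10,v0,v12) [-++] → (-1.6279, 0, -1.47012)–(-1.6279, -1.1086, -1.205)  len=1.1399
  (v10,v12,v11) [-+-] → (-1.6279, -1.1086, -1.205)–(-1.6279, -1.1086, -0.605358)  len=0.5996
  (v11,v12,v13) [-++] → (-1.6279, -1.1086, -0.605358)–(-1.6279, -1.1086, 1.205)  len=1.8104
  (v11,v13,v3) [-++] → (-1.6279, -1.1086, 1.205)–(-1.6279, 0, 1.47012)  len=1.1399

Chained into 1 loop(s):
  loop 1: 8 segments, perimeter = 9.3794
Total perimeter = 9.379

loops=1 perimeter=9.379


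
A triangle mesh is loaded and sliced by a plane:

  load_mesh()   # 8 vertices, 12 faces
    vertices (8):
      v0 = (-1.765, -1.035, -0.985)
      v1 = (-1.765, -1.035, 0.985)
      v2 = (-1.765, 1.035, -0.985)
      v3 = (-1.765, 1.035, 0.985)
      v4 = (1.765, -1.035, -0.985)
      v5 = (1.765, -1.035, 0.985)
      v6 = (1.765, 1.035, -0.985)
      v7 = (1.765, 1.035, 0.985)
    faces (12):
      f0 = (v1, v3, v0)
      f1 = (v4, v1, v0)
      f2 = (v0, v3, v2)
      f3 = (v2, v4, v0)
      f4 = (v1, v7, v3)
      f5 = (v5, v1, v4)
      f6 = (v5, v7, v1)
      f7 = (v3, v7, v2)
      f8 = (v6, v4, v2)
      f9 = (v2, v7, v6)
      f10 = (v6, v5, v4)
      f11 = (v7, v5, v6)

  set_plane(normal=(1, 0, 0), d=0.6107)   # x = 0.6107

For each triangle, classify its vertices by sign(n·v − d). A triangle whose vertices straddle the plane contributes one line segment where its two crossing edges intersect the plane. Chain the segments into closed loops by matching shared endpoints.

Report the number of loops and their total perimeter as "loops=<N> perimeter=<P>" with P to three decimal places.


Straddling triangles (8 of 12):
  (v4,v1,v0) [+--] → (0.6107, -1.035, -0.340816)–(0.6107, -1.035, -0.985)  len=0.6442
  (v2,v4,v0) [-+-] → (0.6107, -0.358116, -0.985)–(0.6107, -1.035, -0.985)  len=0.6769
  (v1,v7,v3) [-+-] → (0.6107, 0.358116, 0.985)–(0.6107, 1.035, 0.985)  len=0.6769
  (v5,v1,v4) [+-+] → (0.6107, -1.035, 0.985)–(0.6107, -1.035, -0.340816)  len=1.3258
  (v5,v7,v1) [++-] → (0.6107, 0.358116, 0.985)–(0.6107, -1.035, 0.985)  len=1.3931
  (v3,v7,v2) [-+-] → (0.6107, 1.035, 0.985)–(0.6107, 1.035, 0.340816)  len=0.6442
  (v6,v4,v2) [++-] → (0.6107, -0.358116, -0.985)–(0.6107, 1.035, -0.985)  len=1.3931
  (v2,v7,v6) [-++] → (0.6107, 1.035, 0.340816)–(0.6107, 1.035, -0.985)  len=1.3258

Chained into 1 loop(s):
  loop 1: 8 segments, perimeter = 8.0800
Total perimeter = 8.080

loops=1 perimeter=8.080


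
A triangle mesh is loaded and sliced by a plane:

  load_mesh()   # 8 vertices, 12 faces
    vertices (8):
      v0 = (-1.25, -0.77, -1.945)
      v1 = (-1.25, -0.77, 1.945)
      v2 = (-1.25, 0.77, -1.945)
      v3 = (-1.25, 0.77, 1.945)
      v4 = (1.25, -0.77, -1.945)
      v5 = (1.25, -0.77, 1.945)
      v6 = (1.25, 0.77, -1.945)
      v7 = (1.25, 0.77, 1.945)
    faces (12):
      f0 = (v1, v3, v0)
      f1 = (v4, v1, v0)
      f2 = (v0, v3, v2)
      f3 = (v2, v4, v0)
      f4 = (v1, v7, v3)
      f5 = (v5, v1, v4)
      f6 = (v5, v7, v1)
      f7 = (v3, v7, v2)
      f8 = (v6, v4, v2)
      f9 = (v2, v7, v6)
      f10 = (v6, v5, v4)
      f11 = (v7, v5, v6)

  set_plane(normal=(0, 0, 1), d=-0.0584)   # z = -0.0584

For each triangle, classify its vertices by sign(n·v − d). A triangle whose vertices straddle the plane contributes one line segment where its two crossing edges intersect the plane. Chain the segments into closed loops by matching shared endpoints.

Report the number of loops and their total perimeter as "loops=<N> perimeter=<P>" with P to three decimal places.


Straddling triangles (8 of 12):
  (v1,v3,v0) [++-] → (-1.25, -0.0231198, -0.0584)–(-1.25, -0.77, -0.0584)  len=0.7469
  (v4,v1,v0) [-+-] → (0.0375321, -0.77, -0.0584)–(-1.25, -0.77, -0.0584)  len=1.2875
  (v0,v3,v2) [-+-] → (-1.25, -0.0231198, -0.0584)–(-1.25, 0.77, -0.0584)  len=0.7931
  (v5,v1,v4) [++-] → (0.0375321, -0.77, -0.0584)–(1.25, -0.77, -0.0584)  len=1.2125
  (v3,v7,v2) [++-] → (-0.0375321, 0.77, -0.0584)–(-1.25, 0.77, -0.0584)  len=1.2125
  (v2,v7,v6) [-+-] → (-0.0375321, 0.77, -0.0584)–(1.25, 0.77, -0.0584)  len=1.2875
  (v6,v5,v4) [-+-] → (1.25, 0.0231198, -0.0584)–(1.25, -0.77, -0.0584)  len=0.7931
  (v7,v5,v6) [++-] → (1.25, 0.0231198, -0.0584)–(1.25, 0.77, -0.0584)  len=0.7469

Chained into 1 loop(s):
  loop 1: 8 segments, perimeter = 8.0800
Total perimeter = 8.080

loops=1 perimeter=8.080


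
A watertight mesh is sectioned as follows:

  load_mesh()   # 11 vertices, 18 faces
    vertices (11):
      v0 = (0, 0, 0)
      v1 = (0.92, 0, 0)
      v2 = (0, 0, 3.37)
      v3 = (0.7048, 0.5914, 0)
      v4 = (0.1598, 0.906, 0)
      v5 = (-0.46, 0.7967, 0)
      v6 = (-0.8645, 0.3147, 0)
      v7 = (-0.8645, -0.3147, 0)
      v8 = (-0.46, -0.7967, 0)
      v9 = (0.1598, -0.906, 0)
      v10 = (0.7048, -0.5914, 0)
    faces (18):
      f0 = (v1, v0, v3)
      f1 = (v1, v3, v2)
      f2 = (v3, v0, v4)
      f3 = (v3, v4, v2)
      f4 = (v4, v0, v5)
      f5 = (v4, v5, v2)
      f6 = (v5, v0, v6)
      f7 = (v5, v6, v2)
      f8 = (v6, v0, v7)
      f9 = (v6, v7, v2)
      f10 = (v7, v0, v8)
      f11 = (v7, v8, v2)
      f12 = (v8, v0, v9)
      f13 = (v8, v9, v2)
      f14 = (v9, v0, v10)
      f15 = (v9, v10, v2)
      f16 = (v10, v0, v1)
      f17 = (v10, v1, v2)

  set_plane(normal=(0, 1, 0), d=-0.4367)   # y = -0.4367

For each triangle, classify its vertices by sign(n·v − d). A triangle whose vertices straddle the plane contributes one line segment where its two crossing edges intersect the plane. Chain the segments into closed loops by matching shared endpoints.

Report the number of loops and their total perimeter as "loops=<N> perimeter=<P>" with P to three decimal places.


Straddling triangles (8 of 18):
  (v7,v0,v8) [++-] → (-0.252143, -0.4367, 0)–(-0.762116, -0.4367, 0)  len=0.5100
  (v7,v8,v2) [+-+] → (-0.762116, -0.4367, 0)–(-0.252143, -0.4367, 1.52278)  len=1.6059
  (v8,v0,v9) [-+-] → (-0.252143, -0.4367, 0)–(0.077025, -0.4367, 0)  len=0.3292
  (v8,v9,v2) [--+] → (0.077025, -0.4367, 1.74563)–(-0.252143, -0.4367, 1.52278)  len=0.3975
  (v9,v0,v10) [-+-] → (0.077025, -0.4367, 0)–(0.520437, -0.4367, 0)  len=0.4434
  (v9,v10,v2) [--+] → (0.520437, -0.4367, 0.881534)–(0.077025, -0.4367, 1.74563)  len=0.9712
  (v10,v0,v1) [-++] → (0.520437, -0.4367, 0)–(0.761093, -0.4367, 0)  len=0.2407
  (v10,v1,v2) [-++] → (0.761093, -0.4367, 0)–(0.520437, -0.4367, 0.881534)  len=0.9138

Chained into 1 loop(s):
  loop 1: 8 segments, perimeter = 5.4116
Total perimeter = 5.412

loops=1 perimeter=5.412


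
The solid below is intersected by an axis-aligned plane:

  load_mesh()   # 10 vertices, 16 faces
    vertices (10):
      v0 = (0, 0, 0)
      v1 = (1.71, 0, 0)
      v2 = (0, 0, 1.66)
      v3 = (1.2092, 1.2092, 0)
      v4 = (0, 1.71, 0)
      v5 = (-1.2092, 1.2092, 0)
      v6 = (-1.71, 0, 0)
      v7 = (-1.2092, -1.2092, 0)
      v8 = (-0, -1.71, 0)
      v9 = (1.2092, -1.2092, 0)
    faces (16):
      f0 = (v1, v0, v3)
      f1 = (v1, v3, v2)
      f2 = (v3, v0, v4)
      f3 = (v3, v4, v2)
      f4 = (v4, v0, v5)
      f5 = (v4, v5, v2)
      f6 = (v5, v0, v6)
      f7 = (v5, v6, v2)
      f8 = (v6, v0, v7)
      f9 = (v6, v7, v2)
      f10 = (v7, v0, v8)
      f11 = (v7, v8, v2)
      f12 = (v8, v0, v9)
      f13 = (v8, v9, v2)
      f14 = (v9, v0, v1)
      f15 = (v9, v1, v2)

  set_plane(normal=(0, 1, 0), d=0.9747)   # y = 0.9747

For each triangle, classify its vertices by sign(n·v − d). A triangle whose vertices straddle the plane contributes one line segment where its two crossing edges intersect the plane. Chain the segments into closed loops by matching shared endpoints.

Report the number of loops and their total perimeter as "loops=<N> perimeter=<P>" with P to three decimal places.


loops=1 perimeter=5.638

Straddling triangles (8 of 16):
  (v1,v0,v3) [--+] → (0.9747, 0.9747, 0)–(1.30632, 0.9747, 0)  len=0.3316
  (v1,v3,v2) [-+-] → (1.30632, 0.9747, 0)–(0.9747, 0.9747, 0.321924)  len=0.4622
  (v3,v0,v4) [+-+] → (0.9747, 0.9747, 0)–(0, 0.9747, 0)  len=0.9747
  (v3,v4,v2) [++-] → (0, 0.9747, 0.7138)–(0.9747, 0.9747, 0.321924)  len=1.0505
  (v4,v0,v5) [+-+] → (0, 0.9747, 0)–(-0.9747, 0.9747, 0)  len=0.9747
  (v4,v5,v2) [++-] → (-0.9747, 0.9747, 0.321924)–(0, 0.9747, 0.7138)  len=1.0505
  (v5,v0,v6) [+--] → (-0.9747, 0.9747, 0)–(-1.30632, 0.9747, 0)  len=0.3316
  (v5,v6,v2) [+--] → (-1.30632, 0.9747, 0)–(-0.9747, 0.9747, 0.321924)  len=0.4622

Chained into 1 loop(s):
  loop 1: 8 segments, perimeter = 5.6380
Total perimeter = 5.638


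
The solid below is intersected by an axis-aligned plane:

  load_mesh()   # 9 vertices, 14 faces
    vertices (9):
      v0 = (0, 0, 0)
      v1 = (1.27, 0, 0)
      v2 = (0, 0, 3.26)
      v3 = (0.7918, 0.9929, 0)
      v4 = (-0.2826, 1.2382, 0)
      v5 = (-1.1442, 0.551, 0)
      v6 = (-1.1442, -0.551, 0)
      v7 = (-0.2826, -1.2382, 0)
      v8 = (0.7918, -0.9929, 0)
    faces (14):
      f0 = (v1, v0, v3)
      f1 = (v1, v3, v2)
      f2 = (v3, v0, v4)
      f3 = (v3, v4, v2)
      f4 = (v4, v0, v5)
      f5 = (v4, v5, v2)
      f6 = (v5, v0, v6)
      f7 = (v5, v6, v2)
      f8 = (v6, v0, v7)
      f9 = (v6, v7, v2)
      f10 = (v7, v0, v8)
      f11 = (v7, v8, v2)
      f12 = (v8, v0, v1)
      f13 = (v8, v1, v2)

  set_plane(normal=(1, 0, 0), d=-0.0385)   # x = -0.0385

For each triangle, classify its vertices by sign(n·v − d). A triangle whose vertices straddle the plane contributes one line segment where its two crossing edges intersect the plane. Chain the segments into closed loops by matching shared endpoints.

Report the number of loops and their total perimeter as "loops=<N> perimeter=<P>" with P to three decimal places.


loops=1 perimeter=9.121

Straddling triangles (10 of 14):
  (v3,v0,v4) [++-] → (-0.0385, 0.168686, 0)–(-0.0385, 1.18247, 0)  len=1.0138
  (v3,v4,v2) [+-+] → (-0.0385, 1.18247, 0)–(-0.0385, 0.168686, 2.81587)  len=2.9928
  (v4,v0,v5) [-+-] → (-0.0385, 0.168686, 0)–(-0.0385, 0.01854, 0)  len=0.1501
  (v4,v5,v2) [--+] → (-0.0385, 0.01854, 3.15031)–(-0.0385, 0.168686, 2.81587)  len=0.3666
  (v5,v0,v6) [-+-] → (-0.0385, 0.01854, 0)–(-0.0385, -0.01854, 0)  len=0.0371
  (v5,v6,v2) [--+] → (-0.0385, -0.01854, 3.15031)–(-0.0385, 0.01854, 3.15031)  len=0.0371
  (v6,v0,v7) [-+-] → (-0.0385, -0.01854, 0)–(-0.0385, -0.168686, 0)  len=0.1501
  (v6,v7,v2) [--+] → (-0.0385, -0.168686, 2.81587)–(-0.0385, -0.01854, 3.15031)  len=0.3666
  (v7,v0,v8) [-++] → (-0.0385, -0.168686, 0)–(-0.0385, -1.18247, 0)  len=1.0138
  (v7,v8,v2) [-++] → (-0.0385, -1.18247, 0)–(-0.0385, -0.168686, 2.81587)  len=2.9928

Chained into 1 loop(s):
  loop 1: 10 segments, perimeter = 9.1208
Total perimeter = 9.121


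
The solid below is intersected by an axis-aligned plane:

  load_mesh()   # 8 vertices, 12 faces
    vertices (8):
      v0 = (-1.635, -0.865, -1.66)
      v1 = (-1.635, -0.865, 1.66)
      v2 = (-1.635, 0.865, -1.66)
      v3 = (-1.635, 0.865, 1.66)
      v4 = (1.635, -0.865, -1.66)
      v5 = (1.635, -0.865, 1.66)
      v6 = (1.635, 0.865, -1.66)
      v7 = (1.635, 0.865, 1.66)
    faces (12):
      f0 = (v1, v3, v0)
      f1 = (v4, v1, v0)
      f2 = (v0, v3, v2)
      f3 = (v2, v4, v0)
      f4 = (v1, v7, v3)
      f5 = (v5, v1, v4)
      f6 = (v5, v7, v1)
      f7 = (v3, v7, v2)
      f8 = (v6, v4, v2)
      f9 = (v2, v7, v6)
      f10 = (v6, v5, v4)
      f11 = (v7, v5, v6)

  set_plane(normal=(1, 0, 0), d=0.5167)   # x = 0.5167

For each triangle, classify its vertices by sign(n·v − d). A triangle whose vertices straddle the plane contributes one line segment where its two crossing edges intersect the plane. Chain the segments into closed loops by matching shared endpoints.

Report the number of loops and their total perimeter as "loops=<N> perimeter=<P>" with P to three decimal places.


Straddling triangles (8 of 12):
  (v4,v1,v0) [+--] → (0.5167, -0.865, -0.524601)–(0.5167, -0.865, -1.66)  len=1.1354
  (v2,v4,v0) [-+-] → (0.5167, -0.273361, -1.66)–(0.5167, -0.865, -1.66)  len=0.5916
  (v1,v7,v3) [-+-] → (0.5167, 0.273361, 1.66)–(0.5167, 0.865, 1.66)  len=0.5916
  (v5,v1,v4) [+-+] → (0.5167, -0.865, 1.66)–(0.5167, -0.865, -0.524601)  len=2.1846
  (v5,v7,v1) [++-] → (0.5167, 0.273361, 1.66)–(0.5167, -0.865, 1.66)  len=1.1384
  (v3,v7,v2) [-+-] → (0.5167, 0.865, 1.66)–(0.5167, 0.865, 0.524601)  len=1.1354
  (v6,v4,v2) [++-] → (0.5167, -0.273361, -1.66)–(0.5167, 0.865, -1.66)  len=1.1384
  (v2,v7,v6) [-++] → (0.5167, 0.865, 0.524601)–(0.5167, 0.865, -1.66)  len=2.1846

Chained into 1 loop(s):
  loop 1: 8 segments, perimeter = 10.1000
Total perimeter = 10.100

loops=1 perimeter=10.100


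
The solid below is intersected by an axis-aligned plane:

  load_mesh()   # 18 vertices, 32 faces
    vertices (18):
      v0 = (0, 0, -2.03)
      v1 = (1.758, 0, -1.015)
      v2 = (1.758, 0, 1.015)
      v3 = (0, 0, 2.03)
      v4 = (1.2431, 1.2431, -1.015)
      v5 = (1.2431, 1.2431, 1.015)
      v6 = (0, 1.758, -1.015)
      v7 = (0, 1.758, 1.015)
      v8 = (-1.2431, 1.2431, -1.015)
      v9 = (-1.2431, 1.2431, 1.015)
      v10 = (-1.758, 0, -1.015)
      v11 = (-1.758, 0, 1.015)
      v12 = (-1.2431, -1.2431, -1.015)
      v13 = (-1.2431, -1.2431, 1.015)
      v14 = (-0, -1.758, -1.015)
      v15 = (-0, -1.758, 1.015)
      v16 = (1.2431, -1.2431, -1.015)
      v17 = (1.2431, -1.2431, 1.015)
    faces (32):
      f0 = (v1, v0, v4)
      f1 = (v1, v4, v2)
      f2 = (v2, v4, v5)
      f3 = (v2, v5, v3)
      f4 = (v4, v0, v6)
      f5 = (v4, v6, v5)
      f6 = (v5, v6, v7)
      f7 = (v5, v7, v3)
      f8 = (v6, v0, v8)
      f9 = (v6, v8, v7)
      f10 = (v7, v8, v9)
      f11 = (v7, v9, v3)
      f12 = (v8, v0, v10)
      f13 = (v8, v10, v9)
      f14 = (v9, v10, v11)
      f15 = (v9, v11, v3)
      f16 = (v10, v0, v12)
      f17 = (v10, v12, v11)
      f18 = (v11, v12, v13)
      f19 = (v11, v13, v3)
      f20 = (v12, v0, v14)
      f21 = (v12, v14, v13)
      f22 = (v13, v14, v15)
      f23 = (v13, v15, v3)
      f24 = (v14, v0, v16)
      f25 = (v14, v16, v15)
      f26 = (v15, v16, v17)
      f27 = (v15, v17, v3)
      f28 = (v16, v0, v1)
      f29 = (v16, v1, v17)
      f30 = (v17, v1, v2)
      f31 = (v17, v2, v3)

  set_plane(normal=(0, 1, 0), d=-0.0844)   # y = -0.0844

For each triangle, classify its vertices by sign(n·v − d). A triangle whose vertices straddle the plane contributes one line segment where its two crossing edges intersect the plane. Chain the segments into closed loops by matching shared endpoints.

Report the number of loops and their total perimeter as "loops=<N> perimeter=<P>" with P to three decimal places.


loops=1 perimeter=11.976

Straddling triangles (12 of 32):
  (v10,v0,v12) [++-] → (-0.0844, -0.0844, -1.96109)–(-1.72304, -0.0844, -1.015)  len=1.8921
  (v10,v12,v11) [+-+] → (-1.72304, -0.0844, -1.015)–(-1.72304, -0.0844, 0.877174)  len=1.8922
  (v11,v12,v13) [+--] → (-1.72304, -0.0844, 0.877174)–(-1.72304, -0.0844, 1.015)  len=0.1378
  (v11,v13,v3) [+-+] → (-1.72304, -0.0844, 1.015)–(-0.0844, -0.0844, 1.96109)  len=1.8921
  (v12,v0,v14) [-+-] → (-0.0844, -0.0844, -1.96109)–(0, -0.0844, -1.98127)  len=0.0868
  (v13,v15,v3) [--+] → (0, -0.0844, 1.98127)–(-0.0844, -0.0844, 1.96109)  len=0.0868
  (v14,v0,v16) [-+-] → (0, -0.0844, -1.98127)–(0.0844, -0.0844, -1.96109)  len=0.0868
  (v15,v17,v3) [--+] → (0.0844, -0.0844, 1.96109)–(0, -0.0844, 1.98127)  len=0.0868
  (v16,v0,v1) [-++] → (0.0844, -0.0844, -1.96109)–(1.72304, -0.0844, -1.015)  len=1.8921
  (v16,v1,v17) [-+-] → (1.72304, -0.0844, -1.015)–(1.72304, -0.0844, -0.877174)  len=0.1378
  (v17,v1,v2) [-++] → (1.72304, -0.0844, -0.877174)–(1.72304, -0.0844, 1.015)  len=1.8922
  (v17,v2,v3) [-++] → (1.72304, -0.0844, 1.015)–(0.0844, -0.0844, 1.96109)  len=1.8921

Chained into 1 loop(s):
  loop 1: 12 segments, perimeter = 11.9757
Total perimeter = 11.976


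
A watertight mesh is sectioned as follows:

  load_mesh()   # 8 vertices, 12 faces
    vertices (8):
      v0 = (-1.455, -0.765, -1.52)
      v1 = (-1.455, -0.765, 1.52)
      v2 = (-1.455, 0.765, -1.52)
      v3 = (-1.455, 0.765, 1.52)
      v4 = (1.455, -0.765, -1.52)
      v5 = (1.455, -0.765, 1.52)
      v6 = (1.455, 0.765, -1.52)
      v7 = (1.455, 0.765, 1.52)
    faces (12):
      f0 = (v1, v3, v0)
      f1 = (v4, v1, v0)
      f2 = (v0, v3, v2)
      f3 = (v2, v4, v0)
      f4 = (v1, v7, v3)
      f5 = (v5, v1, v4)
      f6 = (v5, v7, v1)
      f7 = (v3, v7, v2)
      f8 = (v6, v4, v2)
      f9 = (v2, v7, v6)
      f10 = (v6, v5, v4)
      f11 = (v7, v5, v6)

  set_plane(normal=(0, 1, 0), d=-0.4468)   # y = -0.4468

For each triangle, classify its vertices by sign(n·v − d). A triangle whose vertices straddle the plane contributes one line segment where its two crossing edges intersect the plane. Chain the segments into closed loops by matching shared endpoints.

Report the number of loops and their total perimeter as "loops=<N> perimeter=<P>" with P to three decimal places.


loops=1 perimeter=11.900

Straddling triangles (8 of 12):
  (v1,v3,v0) [-+-] → (-1.455, -0.4468, 1.52)–(-1.455, -0.4468, -0.887759)  len=2.4078
  (v0,v3,v2) [-++] → (-1.455, -0.4468, -0.887759)–(-1.455, -0.4468, -1.52)  len=0.6322
  (v2,v4,v0) [+--] → (0.849796, -0.4468, -1.52)–(-1.455, -0.4468, -1.52)  len=2.3048
  (v1,v7,v3) [-++] → (-0.849796, -0.4468, 1.52)–(-1.455, -0.4468, 1.52)  len=0.6052
  (v5,v7,v1) [-+-] → (1.455, -0.4468, 1.52)–(-0.849796, -0.4468, 1.52)  len=2.3048
  (v6,v4,v2) [+-+] → (1.455, -0.4468, -1.52)–(0.849796, -0.4468, -1.52)  len=0.6052
  (v6,v5,v4) [+--] → (1.455, -0.4468, 0.887759)–(1.455, -0.4468, -1.52)  len=2.4078
  (v7,v5,v6) [+-+] → (1.455, -0.4468, 1.52)–(1.455, -0.4468, 0.887759)  len=0.6322

Chained into 1 loop(s):
  loop 1: 8 segments, perimeter = 11.9000
Total perimeter = 11.900
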